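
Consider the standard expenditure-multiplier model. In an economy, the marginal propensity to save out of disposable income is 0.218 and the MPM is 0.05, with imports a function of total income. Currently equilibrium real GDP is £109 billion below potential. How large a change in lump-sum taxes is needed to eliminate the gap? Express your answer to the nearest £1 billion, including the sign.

MPC = 1 − MPS = 1 − 0.218 = 0.782.
Spending multiplier = 1/(1 − c + m) = 1/(1 − 0.782 + 0.05) = 1/0.268 ≈ 3.731.
Tax multiplier = −c·k = −0.782/0.268 ≈ −2.918. Need ΔY = +£109 billion, so ΔT = ΔY/(−c·k) = −(+£109 billion) × 0.268 / 0.782 ≈ −£37 billion.
The government should cut lump-sum taxes by £37 billion.

−£37 billion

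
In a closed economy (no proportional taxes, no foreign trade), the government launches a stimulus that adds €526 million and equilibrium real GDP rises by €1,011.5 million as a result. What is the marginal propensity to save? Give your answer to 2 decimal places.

0.52

Implied spending multiplier k = ΔY/ΔG = 1,011.5/526 ≈ 1.923.
Since k = 1/(1 − MPC), MPC = 1 − 1/k = 1 − ΔG/ΔY = 1 − 526/1,011.5 ≈ 0.48.
MPS = 1 − MPC = 0.52.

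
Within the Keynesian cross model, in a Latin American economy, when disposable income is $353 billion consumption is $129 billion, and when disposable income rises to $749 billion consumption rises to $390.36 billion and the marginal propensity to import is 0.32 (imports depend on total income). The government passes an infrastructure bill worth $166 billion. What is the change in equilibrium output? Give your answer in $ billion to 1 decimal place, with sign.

+$251.5 billion

MPC = ΔC/ΔYd = (390.36 − 129)/(749 − 353) = 261.36/396 = 0.66.
Government-spending multiplier = 1/(1 − c + m) = 1/(1 − 0.66 + 0.32) = 1/0.66 ≈ 1.515.
ΔY = k × ΔG = (+$166 billion) / 0.66 ≈ +$251.5 billion.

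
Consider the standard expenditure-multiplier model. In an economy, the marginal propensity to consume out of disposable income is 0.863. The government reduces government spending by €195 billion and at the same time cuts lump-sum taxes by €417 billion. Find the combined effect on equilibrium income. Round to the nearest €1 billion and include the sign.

+€1,203 billion

Expenditure multiplier = 1/(1 − MPC) = 1/(1 − 0.863) = 1/0.137 ≈ 7.299.
ΔG contributes k·ΔG = (−€195 billion) / 0.137 ≈ −€1,423.4 billion.
ΔT of −€417 billion changes first-round spending by −c·ΔT = +€359.871 billion, contributing k·(−c·ΔT) = (+€359.871 billion) / 0.137 ≈ +€2,626.8 billion.
Net ΔY = k(ΔG − c·ΔT) = (+€164.871 billion) / 0.137 ≈ +€1,203 billion.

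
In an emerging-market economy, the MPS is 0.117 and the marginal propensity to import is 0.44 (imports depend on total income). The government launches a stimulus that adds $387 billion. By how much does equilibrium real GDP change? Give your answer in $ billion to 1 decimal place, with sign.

MPC = 1 − MPS = 1 − 0.117 = 0.883.
Expenditure multiplier = 1/(1 − c + m) = 1/(1 − 0.883 + 0.44) = 1/0.557 ≈ 1.795.
ΔY = k × ΔG = (+$387 billion) / 0.557 ≈ +$694.8 billion.

+$694.8 billion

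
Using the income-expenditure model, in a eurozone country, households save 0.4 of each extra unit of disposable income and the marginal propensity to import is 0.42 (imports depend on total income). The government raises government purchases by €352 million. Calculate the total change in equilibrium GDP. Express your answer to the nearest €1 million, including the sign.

+€429 million

MPC = 1 − MPS = 1 − 0.4 = 0.6.
Spending multiplier = 1/(1 − c + m) = 1/(1 − 0.6 + 0.42) = 1/0.82 ≈ 1.22.
ΔY = k × ΔG = (+€352 million) / 0.82 ≈ +€429 million.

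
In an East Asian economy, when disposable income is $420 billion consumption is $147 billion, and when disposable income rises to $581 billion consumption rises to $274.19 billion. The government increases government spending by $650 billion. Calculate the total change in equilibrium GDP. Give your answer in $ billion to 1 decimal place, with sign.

+$3,095.2 billion

MPC = ΔC/ΔYd = (274.19 − 147)/(581 − 420) = 127.19/161 = 0.79.
Expenditure multiplier = 1/(1 − MPC) = 1/(1 − 0.79) = 1/0.21 ≈ 4.762.
ΔY = k × ΔG = (+$650 billion) / 0.21 ≈ +$3,095.2 billion.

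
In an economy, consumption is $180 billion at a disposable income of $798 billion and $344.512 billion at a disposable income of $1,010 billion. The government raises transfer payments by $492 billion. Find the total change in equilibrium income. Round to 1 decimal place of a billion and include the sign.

+$1,704.4 billion

MPC = ΔC/ΔYd = (344.512 − 180)/(1,010 − 798) = 164.512/212 = 0.776.
The transfer change shifts disposable income by +$492 billion, so first-round consumption changes by c·ΔTR = 0.776 × (+$492 billion) = +$381.792 billion.
Expenditure multiplier = 1/(1 − MPC) = 1/(1 − 0.776) = 1/0.224 ≈ 4.464.
The transfer multiplier is c × k ≈ 3.464, so ΔY = k × (c·ΔTR) = (+$381.792 billion) / 0.224 ≈ +$1,704.4 billion.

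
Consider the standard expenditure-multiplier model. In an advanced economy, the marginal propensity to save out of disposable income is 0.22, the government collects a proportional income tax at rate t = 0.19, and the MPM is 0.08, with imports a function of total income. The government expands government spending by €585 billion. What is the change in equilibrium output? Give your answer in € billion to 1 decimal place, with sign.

MPC = 1 − MPS = 1 − 0.22 = 0.78.
Expenditure multiplier = 1/(1 − c(1−t) + m) = 1/(1 − 0.78×0.81 + 0.08) = 1/0.4482 ≈ 2.231.
ΔY = k × ΔG = (+€585 billion) / 0.4482 ≈ +€1,305.2 billion.

+€1,305.2 billion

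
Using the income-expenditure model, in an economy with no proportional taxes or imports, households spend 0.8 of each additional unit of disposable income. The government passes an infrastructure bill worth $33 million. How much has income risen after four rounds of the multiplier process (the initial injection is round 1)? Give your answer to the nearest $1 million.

$97 million

Round 1 adds ΔG = $33 million; each later round is MPC = 0.8 times the previous.
After 4 rounds: 33 + 26.4 + 21.12 + 16.896 = ΔG·(1 − c^4)/(1 − c) = 33 × (1 − 0.4096)/0.2 ≈ $97 million.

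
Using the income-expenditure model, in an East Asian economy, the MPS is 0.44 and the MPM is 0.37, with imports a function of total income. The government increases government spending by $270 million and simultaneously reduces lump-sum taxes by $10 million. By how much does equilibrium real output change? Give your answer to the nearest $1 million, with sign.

MPC = 1 − MPS = 1 − 0.44 = 0.56.
Expenditure multiplier = 1/(1 − c + m) = 1/(1 − 0.56 + 0.37) = 1/0.81 ≈ 1.235.
ΔG contributes k·ΔG = (+$270 million) / 0.81 ≈ +$333.3 million.
ΔT of −$10 million changes first-round spending by −c·ΔT = +$5.6 million, contributing k·(−c·ΔT) = (+$5.6 million) / 0.81 ≈ +$6.9 million.
Net ΔY = k(ΔG − c·ΔT) = (+$275.6 million) / 0.81 ≈ +$340 million.

+$340 million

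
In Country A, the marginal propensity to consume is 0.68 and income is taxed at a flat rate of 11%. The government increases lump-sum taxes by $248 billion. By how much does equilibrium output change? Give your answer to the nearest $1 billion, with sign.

−$427 billion

A lump-sum tax change of +$248 billion shifts disposable income by −$248 billion; first-round consumption changes by −c × ΔT = −0.68 × (+$248 billion) = −$168.64 billion.
Expenditure multiplier = 1/(1 − c(1−t)) = 1/(1 − 0.68×0.89) = 1/0.3948 ≈ 2.533.
The tax multiplier is −c × k ≈ −1.722, so ΔY = k × (−c·ΔT) = (−$168.64 billion) / 0.3948 ≈ −$427 billion.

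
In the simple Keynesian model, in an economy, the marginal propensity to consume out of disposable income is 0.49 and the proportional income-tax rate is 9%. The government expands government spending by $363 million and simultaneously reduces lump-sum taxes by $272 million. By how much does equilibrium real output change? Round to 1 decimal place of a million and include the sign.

Expenditure multiplier = 1/(1 − c(1−t)) = 1/(1 − 0.49×0.91) = 1/0.5541 ≈ 1.805.
ΔG contributes k·ΔG = (+$363 million) / 0.5541 ≈ +$655.1 million.
ΔT of −$272 million changes first-round spending by −c·ΔT = +$133.28 million, contributing k·(−c·ΔT) = (+$133.28 million) / 0.5541 ≈ +$240.5 million.
Net ΔY = k(ΔG − c·ΔT) = (+$496.28 million) / 0.5541 ≈ +$895.7 million.

+$895.7 million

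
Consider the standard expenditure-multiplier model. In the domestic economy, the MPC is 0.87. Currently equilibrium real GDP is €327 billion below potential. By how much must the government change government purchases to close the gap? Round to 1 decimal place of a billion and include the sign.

Spending multiplier = 1/(1 − MPC) = 1/(1 − 0.87) = 1/0.13 ≈ 7.692.
Need ΔY = +€327 billion, so ΔG = ΔY/k = (+€327 billion) × 0.13 ≈ +€42.5 billion.
The government should increase government purchases by €42.5 billion.

+€42.5 billion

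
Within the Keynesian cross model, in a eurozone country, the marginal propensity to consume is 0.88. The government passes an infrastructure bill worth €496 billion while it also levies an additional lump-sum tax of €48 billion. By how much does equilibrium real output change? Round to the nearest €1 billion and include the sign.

Expenditure multiplier = 1/(1 − MPC) = 1/(1 − 0.88) = 1/0.12 ≈ 8.333.
ΔG contributes k·ΔG = (+€496 billion) / 0.12 ≈ +€4,133.3 billion.
ΔT of +€48 billion changes first-round spending by −c·ΔT = −€42.24 billion, contributing k·(−c·ΔT) = (−€42.24 billion) / 0.12 = −€352 billion.
Net ΔY = k(ΔG − c·ΔT) = (+€453.76 billion) / 0.12 ≈ +€3,781 billion.

+€3,781 billion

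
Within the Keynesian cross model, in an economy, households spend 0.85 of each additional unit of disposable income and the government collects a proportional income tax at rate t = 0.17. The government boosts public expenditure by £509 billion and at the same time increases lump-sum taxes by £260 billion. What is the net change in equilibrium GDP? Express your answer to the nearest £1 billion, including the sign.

Expenditure multiplier = 1/(1 − c(1−t)) = 1/(1 − 0.85×0.83) = 1/0.2945 ≈ 3.396.
ΔG contributes k·ΔG = (+£509 billion) / 0.2945 ≈ +£1,728.4 billion.
ΔT of +£260 billion changes first-round spending by −c·ΔT = −£221 billion, contributing k·(−c·ΔT) = (−£221 billion) / 0.2945 ≈ −£750.4 billion.
Net ΔY = k(ΔG − c·ΔT) = (+£288 billion) / 0.2945 ≈ +£978 billion.

+£978 billion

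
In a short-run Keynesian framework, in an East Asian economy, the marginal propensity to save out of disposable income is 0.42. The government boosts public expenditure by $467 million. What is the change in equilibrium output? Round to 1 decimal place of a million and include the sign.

MPC = 1 − MPS = 1 − 0.42 = 0.58.
Spending multiplier = 1/(1 − MPC) = 1/(1 − 0.58) = 1/0.42 ≈ 2.381.
ΔY = k × ΔG = (+$467 million) / 0.42 ≈ +$1,111.9 million.

+$1,111.9 million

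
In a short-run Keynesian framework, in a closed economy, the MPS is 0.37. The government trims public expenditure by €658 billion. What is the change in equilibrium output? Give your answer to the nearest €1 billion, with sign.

−€1,778 billion

MPC = 1 − MPS = 1 − 0.37 = 0.63.
Expenditure multiplier = 1/(1 − MPC) = 1/(1 − 0.63) = 1/0.37 ≈ 2.703.
ΔY = k × ΔG = (−€658 billion) / 0.37 ≈ −€1,778 billion.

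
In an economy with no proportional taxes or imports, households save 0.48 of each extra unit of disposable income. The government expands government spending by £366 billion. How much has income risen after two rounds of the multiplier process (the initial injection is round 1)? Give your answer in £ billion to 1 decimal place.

£556.3 billion

MPC = 1 − MPS = 1 − 0.48 = 0.52.
Round 1 adds ΔG = £366 billion; each later round is MPC = 0.52 times the previous.
After 2 rounds: 366 + 190.32 = ΔG·(1 − c^2)/(1 − c) = 366 × (1 − 0.2704)/0.48 ≈ £556.3 billion.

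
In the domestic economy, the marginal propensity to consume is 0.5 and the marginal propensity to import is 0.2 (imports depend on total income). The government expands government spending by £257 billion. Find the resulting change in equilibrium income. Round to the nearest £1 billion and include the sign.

+£367 billion

Government-spending multiplier = 1/(1 − c + m) = 1/(1 − 0.5 + 0.2) = 1/0.7 ≈ 1.429.
ΔY = k × ΔG = (+£257 billion) / 0.7 ≈ +£367 billion.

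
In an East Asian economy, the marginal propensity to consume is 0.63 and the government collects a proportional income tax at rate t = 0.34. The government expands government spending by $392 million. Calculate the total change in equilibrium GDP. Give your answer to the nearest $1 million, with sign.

Government-spending multiplier = 1/(1 − c(1−t)) = 1/(1 − 0.63×0.66) = 1/0.5842 ≈ 1.712.
ΔY = k × ΔG = (+$392 million) / 0.5842 ≈ +$671 million.

+$671 million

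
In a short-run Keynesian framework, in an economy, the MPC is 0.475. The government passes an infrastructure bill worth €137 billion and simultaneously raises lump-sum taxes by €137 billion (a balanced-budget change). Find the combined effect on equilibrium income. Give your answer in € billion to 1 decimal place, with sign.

Expenditure multiplier = 1/(1 − MPC) = 1/(1 − 0.475) = 1/0.525 ≈ 1.905.
ΔG contributes k·ΔG = (+€137 billion) / 0.525 ≈ +€261 billion.
ΔT of +€137 billion changes first-round spending by −c·ΔT = −€65.075 billion, contributing k·(−c·ΔT) = (−€65.075 billion) / 0.525 ≈ −€124 billion.
With ΔG = ΔT and no other leakages, the balanced-budget multiplier is 1, so ΔY = ΔG = +€137 billion.

+€137.0 billion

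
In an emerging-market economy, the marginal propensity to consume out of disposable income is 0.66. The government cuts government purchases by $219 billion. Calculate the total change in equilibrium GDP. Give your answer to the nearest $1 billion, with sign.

Spending multiplier = 1/(1 − MPC) = 1/(1 − 0.66) = 1/0.34 ≈ 2.941.
ΔY = k × ΔG = (−$219 billion) / 0.34 ≈ −$644 billion.

−$644 billion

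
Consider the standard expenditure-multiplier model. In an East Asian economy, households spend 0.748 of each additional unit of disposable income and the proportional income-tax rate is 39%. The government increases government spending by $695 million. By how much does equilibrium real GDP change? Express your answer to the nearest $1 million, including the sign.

Spending multiplier = 1/(1 − c(1−t)) = 1/(1 − 0.748×0.61) = 1/0.54372 ≈ 1.839.
ΔY = k × ΔG = (+$695 million) / 0.54372 ≈ +$1,278 million.

+$1,278 million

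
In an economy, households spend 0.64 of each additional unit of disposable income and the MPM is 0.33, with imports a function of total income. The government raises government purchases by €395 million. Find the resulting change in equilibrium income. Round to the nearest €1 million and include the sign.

Spending multiplier = 1/(1 − c + m) = 1/(1 − 0.64 + 0.33) = 1/0.69 ≈ 1.449.
ΔY = k × ΔG = (+€395 million) / 0.69 ≈ +€572 million.

+€572 million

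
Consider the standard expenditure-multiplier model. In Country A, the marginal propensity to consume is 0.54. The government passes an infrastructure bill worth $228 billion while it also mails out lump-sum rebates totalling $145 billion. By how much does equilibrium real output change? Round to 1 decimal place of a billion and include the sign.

+$665.9 billion

Expenditure multiplier = 1/(1 − MPC) = 1/(1 − 0.54) = 1/0.46 ≈ 2.174.
ΔG contributes k·ΔG = (+$228 billion) / 0.46 ≈ +$495.7 billion.
ΔT of −$145 billion changes first-round spending by −c·ΔT = +$78.3 billion, contributing k·(−c·ΔT) = (+$78.3 billion) / 0.46 ≈ +$170.2 billion.
Net ΔY = k(ΔG − c·ΔT) = (+$306.3 billion) / 0.46 ≈ +$665.9 billion.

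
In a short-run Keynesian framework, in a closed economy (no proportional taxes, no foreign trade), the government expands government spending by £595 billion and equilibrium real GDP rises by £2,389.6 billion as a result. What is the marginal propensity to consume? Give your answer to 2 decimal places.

Implied spending multiplier k = ΔY/ΔG = 2,389.6/595 ≈ 4.0161.
Since k = 1/(1 − MPC), MPC = 1 − 1/k = 1 − ΔG/ΔY = 1 − 595/2,389.6 ≈ 0.75.

0.75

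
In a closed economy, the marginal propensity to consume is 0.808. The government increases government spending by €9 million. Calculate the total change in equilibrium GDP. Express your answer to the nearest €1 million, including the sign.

+€47 million

Government-spending multiplier = 1/(1 − MPC) = 1/(1 − 0.808) = 1/0.192 ≈ 5.208.
ΔY = k × ΔG = (+€9 million) / 0.192 ≈ +€47 million.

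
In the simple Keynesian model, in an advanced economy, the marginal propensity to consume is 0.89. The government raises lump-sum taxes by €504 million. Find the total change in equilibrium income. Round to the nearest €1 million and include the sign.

−€4,078 million

A lump-sum tax change of +€504 million shifts disposable income by −€504 million; first-round consumption changes by −c × ΔT = −0.89 × (+€504 million) = −€448.56 million.
Expenditure multiplier = 1/(1 − MPC) = 1/(1 − 0.89) = 1/0.11 ≈ 9.091.
The tax multiplier is −c × k ≈ −8.091, so ΔY = k × (−c·ΔT) = (−€448.56 million) / 0.11 ≈ −€4,078 million.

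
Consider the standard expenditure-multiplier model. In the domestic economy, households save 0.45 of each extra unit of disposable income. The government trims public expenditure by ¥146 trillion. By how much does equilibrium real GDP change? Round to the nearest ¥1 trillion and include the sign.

−¥324 trillion

MPC = 1 − MPS = 1 − 0.45 = 0.55.
Spending multiplier = 1/(1 − MPC) = 1/(1 − 0.55) = 1/0.45 ≈ 2.222.
ΔY = k × ΔG = (−¥146 trillion) / 0.45 ≈ −¥324 trillion.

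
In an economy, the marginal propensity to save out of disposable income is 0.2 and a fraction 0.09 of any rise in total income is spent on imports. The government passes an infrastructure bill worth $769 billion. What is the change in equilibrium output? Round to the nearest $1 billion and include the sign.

+$2,652 billion

MPC = 1 − MPS = 1 − 0.2 = 0.8.
Government-spending multiplier = 1/(1 − c + m) = 1/(1 − 0.8 + 0.09) = 1/0.29 ≈ 3.448.
ΔY = k × ΔG = (+$769 billion) / 0.29 ≈ +$2,652 billion.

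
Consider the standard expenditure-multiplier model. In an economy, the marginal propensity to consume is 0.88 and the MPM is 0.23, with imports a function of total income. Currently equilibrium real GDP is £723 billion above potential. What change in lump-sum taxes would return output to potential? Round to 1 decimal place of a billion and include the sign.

+£287.6 billion

Spending multiplier = 1/(1 − c + m) = 1/(1 − 0.88 + 0.23) = 1/0.35 ≈ 2.857.
Tax multiplier = −c·k = −0.88/0.35 ≈ −2.514. Need ΔY = −£723 billion, so ΔT = ΔY/(−c·k) = −(−£723 billion) × 0.35 / 0.88 ≈ +£287.6 billion.
The government should raise lump-sum taxes by £287.6 billion.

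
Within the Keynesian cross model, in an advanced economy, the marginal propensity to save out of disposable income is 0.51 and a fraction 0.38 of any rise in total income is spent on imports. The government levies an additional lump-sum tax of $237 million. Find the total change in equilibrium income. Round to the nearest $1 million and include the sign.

MPC = 1 − MPS = 1 − 0.51 = 0.49.
A lump-sum tax change of +$237 million shifts disposable income by −$237 million; first-round consumption changes by −c × ΔT = −0.49 × (+$237 million) = −$116.13 million.
Expenditure multiplier = 1/(1 − c + m) = 1/(1 − 0.49 + 0.38) = 1/0.89 ≈ 1.124.
The tax multiplier is −c × k ≈ −0.551, so ΔY = k × (−c·ΔT) = (−$116.13 million) / 0.89 ≈ −$130 million.

−$130 million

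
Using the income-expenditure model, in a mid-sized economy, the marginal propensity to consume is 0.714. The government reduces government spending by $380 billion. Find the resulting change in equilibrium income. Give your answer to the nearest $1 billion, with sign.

−$1,329 billion

Spending multiplier = 1/(1 − MPC) = 1/(1 − 0.714) = 1/0.286 ≈ 3.497.
ΔY = k × ΔG = (−$380 billion) / 0.286 ≈ −$1,329 billion.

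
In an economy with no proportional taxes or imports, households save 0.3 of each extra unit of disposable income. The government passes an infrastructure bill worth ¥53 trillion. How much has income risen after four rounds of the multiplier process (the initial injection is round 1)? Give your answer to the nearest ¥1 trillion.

MPC = 1 − MPS = 1 − 0.3 = 0.7.
Round 1 adds ΔG = ¥53 trillion; each later round is MPC = 0.7 times the previous.
After 4 rounds: 53 + 37.1 + 25.97 + 18.179 = ΔG·(1 − c^4)/(1 − c) = 53 × (1 − 0.2401)/0.3 ≈ ¥134 trillion.

¥134 trillion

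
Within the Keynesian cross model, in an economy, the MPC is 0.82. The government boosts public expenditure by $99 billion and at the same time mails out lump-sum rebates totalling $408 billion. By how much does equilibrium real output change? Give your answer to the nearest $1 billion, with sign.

Expenditure multiplier = 1/(1 − MPC) = 1/(1 − 0.82) = 1/0.18 ≈ 5.556.
ΔG contributes k·ΔG = (+$99 billion) / 0.18 = +$550 billion.
ΔT of −$408 billion changes first-round spending by −c·ΔT = +$334.56 billion, contributing k·(−c·ΔT) = (+$334.56 billion) / 0.18 ≈ +$1,858.7 billion.
Net ΔY = k(ΔG − c·ΔT) = (+$433.56 billion) / 0.18 ≈ +$2,409 billion.

+$2,409 billion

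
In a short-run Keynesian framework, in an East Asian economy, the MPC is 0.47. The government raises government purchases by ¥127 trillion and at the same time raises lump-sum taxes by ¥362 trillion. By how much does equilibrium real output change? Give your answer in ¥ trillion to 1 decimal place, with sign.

Expenditure multiplier = 1/(1 − MPC) = 1/(1 − 0.47) = 1/0.53 ≈ 1.887.
ΔG contributes k·ΔG = (+¥127 trillion) / 0.53 ≈ +¥239.6 trillion.
ΔT of +¥362 trillion changes first-round spending by −c·ΔT = −¥170.14 trillion, contributing k·(−c·ΔT) = (−¥170.14 trillion) / 0.53 ≈ −¥321 trillion.
Net ΔY = k(ΔG − c·ΔT) = (−¥43.14 trillion) / 0.53 ≈ −¥81.4 trillion.

−¥81.4 trillion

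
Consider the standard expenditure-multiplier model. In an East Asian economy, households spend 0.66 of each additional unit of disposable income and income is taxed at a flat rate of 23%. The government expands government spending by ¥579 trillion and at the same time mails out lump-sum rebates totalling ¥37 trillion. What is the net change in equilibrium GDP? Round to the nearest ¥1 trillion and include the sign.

Expenditure multiplier = 1/(1 − c(1−t)) = 1/(1 − 0.66×0.77) = 1/0.4918 ≈ 2.033.
ΔG contributes k·ΔG = (+¥579 trillion) / 0.4918 ≈ +¥1,177.3 trillion.
ΔT of −¥37 trillion changes first-round spending by −c·ΔT = +¥24.42 trillion, contributing k·(−c·ΔT) = (+¥24.42 trillion) / 0.4918 ≈ +¥49.7 trillion.
Net ΔY = k(ΔG − c·ΔT) = (+¥603.42 trillion) / 0.4918 ≈ +¥1,227 trillion.

+¥1,227 trillion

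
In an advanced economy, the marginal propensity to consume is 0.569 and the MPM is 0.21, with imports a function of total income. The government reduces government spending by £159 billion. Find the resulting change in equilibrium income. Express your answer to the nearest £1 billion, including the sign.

−£248 billion

Spending multiplier = 1/(1 − c + m) = 1/(1 − 0.569 + 0.21) = 1/0.641 ≈ 1.56.
ΔY = k × ΔG = (−£159 billion) / 0.641 ≈ −£248 billion.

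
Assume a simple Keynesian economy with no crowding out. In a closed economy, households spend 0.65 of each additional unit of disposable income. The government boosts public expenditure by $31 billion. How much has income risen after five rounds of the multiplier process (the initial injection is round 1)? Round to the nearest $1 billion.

Round 1 adds ΔG = $31 billion; each later round is MPC = 0.65 times the previous.
After 5 rounds: 31 + 20.15 + 13.0975 + 8.513375 + 5.53369375 = ΔG·(1 − c^5)/(1 − c) = 31 × (1 − 0.1160290625)/0.35 ≈ $78 billion.

$78 billion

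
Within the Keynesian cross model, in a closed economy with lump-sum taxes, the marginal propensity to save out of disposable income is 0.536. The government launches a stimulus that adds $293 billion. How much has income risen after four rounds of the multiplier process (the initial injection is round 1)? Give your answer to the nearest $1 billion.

MPC = 1 − MPS = 1 − 0.536 = 0.464.
Round 1 adds ΔG = $293 billion; each later round is MPC = 0.464 times the previous.
After 4 rounds: 293 + 135.952 + 63.081728 + 29.269921792 = ΔG·(1 − c^4)/(1 − c) = 293 × (1 − 0.046352367616)/0.536 ≈ $521 billion.

$521 billion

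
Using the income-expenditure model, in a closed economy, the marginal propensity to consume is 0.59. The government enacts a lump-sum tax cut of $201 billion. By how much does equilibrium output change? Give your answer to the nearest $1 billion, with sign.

+$289 billion

A lump-sum tax change of −$201 billion shifts disposable income by +$201 billion; first-round consumption changes by −c × ΔT = −0.59 × (−$201 billion) = +$118.59 billion.
Expenditure multiplier = 1/(1 − MPC) = 1/(1 − 0.59) = 1/0.41 ≈ 2.439.
The tax multiplier is −c × k ≈ −1.439, so ΔY = k × (−c·ΔT) = (+$118.59 billion) / 0.41 ≈ +$289 billion.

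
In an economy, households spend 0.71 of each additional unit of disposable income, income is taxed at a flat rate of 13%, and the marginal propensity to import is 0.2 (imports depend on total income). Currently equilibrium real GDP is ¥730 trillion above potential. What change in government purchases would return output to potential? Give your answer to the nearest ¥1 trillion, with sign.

Spending multiplier = 1/(1 − c(1−t) + m) = 1/(1 − 0.71×0.87 + 0.2) = 1/0.5823 ≈ 1.717.
Need ΔY = −¥730 trillion, so ΔG = ΔY/k = (−¥730 trillion) × 0.5823 ≈ −¥425 trillion.
The government should cut government purchases by ¥425 trillion.

−¥425 trillion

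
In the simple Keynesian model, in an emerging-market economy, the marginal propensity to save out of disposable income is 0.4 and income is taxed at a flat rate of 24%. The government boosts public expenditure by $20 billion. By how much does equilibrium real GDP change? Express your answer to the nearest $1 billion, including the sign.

MPC = 1 − MPS = 1 − 0.4 = 0.6.
Spending multiplier = 1/(1 − c(1−t)) = 1/(1 − 0.6×0.76) = 1/0.544 ≈ 1.838.
ΔY = k × ΔG = (+$20 billion) / 0.544 ≈ +$37 billion.

+$37 billion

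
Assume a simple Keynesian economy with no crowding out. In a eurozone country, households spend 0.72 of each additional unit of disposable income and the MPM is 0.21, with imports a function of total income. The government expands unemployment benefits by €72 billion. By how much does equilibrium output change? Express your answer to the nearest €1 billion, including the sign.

The transfer change shifts disposable income by +€72 billion, so first-round consumption changes by c·ΔTR = 0.72 × (+€72 billion) = +€51.84 billion.
Expenditure multiplier = 1/(1 − c + m) = 1/(1 − 0.72 + 0.21) = 1/0.49 ≈ 2.041.
The transfer multiplier is c × k ≈ 1.469, so ΔY = k × (c·ΔTR) = (+€51.84 billion) / 0.49 ≈ +€106 billion.

+€106 billion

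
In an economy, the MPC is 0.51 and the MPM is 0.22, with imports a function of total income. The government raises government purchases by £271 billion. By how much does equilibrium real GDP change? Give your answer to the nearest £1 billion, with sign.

Expenditure multiplier = 1/(1 − c + m) = 1/(1 − 0.51 + 0.22) = 1/0.71 ≈ 1.408.
ΔY = k × ΔG = (+£271 billion) / 0.71 ≈ +£382 billion.

+£382 billion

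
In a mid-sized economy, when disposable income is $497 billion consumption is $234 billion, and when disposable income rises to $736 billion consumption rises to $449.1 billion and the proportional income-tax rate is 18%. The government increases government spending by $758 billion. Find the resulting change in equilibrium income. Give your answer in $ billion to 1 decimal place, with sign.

MPC = ΔC/ΔYd = (449.1 − 234)/(736 − 497) = 215.1/239 = 0.9.
Government-spending multiplier = 1/(1 − c(1−t)) = 1/(1 − 0.9×0.82) = 1/0.262 ≈ 3.817.
ΔY = k × ΔG = (+$758 billion) / 0.262 ≈ +$2,893.1 billion.

+$2,893.1 billion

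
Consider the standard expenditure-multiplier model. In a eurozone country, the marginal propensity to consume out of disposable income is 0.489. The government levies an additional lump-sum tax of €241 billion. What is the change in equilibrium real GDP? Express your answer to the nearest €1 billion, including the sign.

−€231 billion

A lump-sum tax change of +€241 billion shifts disposable income by −€241 billion; first-round consumption changes by −c × ΔT = −0.489 × (+€241 billion) = −€117.849 billion.
Expenditure multiplier = 1/(1 − MPC) = 1/(1 − 0.489) = 1/0.511 ≈ 1.957.
The tax multiplier is −c × k ≈ −0.957, so ΔY = k × (−c·ΔT) = (−€117.849 billion) / 0.511 ≈ −€231 billion.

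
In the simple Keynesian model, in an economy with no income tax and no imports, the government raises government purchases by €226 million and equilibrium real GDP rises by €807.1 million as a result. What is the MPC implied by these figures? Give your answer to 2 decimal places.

Implied spending multiplier k = ΔY/ΔG = 807.1/226 ≈ 3.5712.
Since k = 1/(1 − MPC), MPC = 1 − 1/k = 1 − ΔG/ΔY = 1 − 226/807.1 ≈ 0.72.

0.72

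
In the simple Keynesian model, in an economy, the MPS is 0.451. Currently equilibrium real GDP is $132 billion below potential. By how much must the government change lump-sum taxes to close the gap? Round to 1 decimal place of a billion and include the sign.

MPC = 1 − MPS = 1 − 0.451 = 0.549.
Spending multiplier = 1/(1 − MPC) = 1/(1 − 0.549) = 1/0.451 ≈ 2.217.
Tax multiplier = −c·k = −0.549/0.451 ≈ −1.217. Need ΔY = +$132 billion, so ΔT = ΔY/(−c·k) = −(+$132 billion) × 0.451 / 0.549 ≈ −$108.4 billion.
The government should cut lump-sum taxes by $108.4 billion.

−$108.4 billion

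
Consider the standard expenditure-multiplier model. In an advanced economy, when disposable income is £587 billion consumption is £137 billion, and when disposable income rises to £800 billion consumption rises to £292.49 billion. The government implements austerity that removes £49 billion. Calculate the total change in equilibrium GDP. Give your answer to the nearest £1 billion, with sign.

−£181 billion

MPC = ΔC/ΔYd = (292.49 − 137)/(800 − 587) = 155.49/213 = 0.73.
Spending multiplier = 1/(1 − MPC) = 1/(1 − 0.73) = 1/0.27 ≈ 3.704.
ΔY = k × ΔG = (−£49 billion) / 0.27 ≈ −£181 billion.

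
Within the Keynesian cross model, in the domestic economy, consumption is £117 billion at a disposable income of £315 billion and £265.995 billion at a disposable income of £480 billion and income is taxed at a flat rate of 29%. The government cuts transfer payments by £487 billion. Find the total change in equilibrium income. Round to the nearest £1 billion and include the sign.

−£1,225 billion

MPC = ΔC/ΔYd = (265.995 − 117)/(480 − 315) = 148.995/165 = 0.903.
The transfer change shifts disposable income by −£487 billion, so first-round consumption changes by c·ΔTR = 0.903 × (−£487 billion) = −£439.761 billion.
Expenditure multiplier = 1/(1 − c(1−t)) = 1/(1 − 0.903×0.71) = 1/0.35887 ≈ 2.787.
The transfer multiplier is c × k ≈ 2.516, so ΔY = k × (c·ΔTR) = (−£439.761 billion) / 0.35887 ≈ −£1,225 billion.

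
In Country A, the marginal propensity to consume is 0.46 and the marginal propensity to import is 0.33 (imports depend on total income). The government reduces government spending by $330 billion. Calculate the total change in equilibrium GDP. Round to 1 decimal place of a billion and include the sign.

Expenditure multiplier = 1/(1 − c + m) = 1/(1 − 0.46 + 0.33) = 1/0.87 ≈ 1.149.
ΔY = k × ΔG = (−$330 billion) / 0.87 ≈ −$379.3 billion.

−$379.3 billion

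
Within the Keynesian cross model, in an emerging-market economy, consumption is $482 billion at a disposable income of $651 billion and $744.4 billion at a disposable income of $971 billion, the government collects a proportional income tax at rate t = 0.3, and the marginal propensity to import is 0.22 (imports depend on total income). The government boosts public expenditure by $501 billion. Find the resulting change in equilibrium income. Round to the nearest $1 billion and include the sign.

+$776 billion

MPC = ΔC/ΔYd = (744.4 − 482)/(971 − 651) = 262.4/320 = 0.82.
Expenditure multiplier = 1/(1 − c(1−t) + m) = 1/(1 − 0.82×0.7 + 0.22) = 1/0.646 ≈ 1.548.
ΔY = k × ΔG = (+$501 billion) / 0.646 ≈ +$776 billion.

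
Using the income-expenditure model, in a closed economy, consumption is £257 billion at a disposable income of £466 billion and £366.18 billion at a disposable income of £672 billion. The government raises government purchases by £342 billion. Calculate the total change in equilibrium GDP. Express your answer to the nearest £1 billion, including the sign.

+£728 billion

MPC = ΔC/ΔYd = (366.18 − 257)/(672 − 466) = 109.18/206 = 0.53.
Spending multiplier = 1/(1 − MPC) = 1/(1 − 0.53) = 1/0.47 ≈ 2.128.
ΔY = k × ΔG = (+£342 billion) / 0.47 ≈ +£728 billion.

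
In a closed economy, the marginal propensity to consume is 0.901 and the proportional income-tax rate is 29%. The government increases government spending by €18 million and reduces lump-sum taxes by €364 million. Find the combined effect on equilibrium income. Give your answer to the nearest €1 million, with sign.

+€960 million

Expenditure multiplier = 1/(1 − c(1−t)) = 1/(1 − 0.901×0.71) = 1/0.36029 ≈ 2.776.
ΔG contributes k·ΔG = (+€18 million) / 0.36029 ≈ +€50 million.
ΔT of −€364 million changes first-round spending by −c·ΔT = +€327.964 million, contributing k·(−c·ΔT) = (+€327.964 million) / 0.36029 ≈ +€910.3 million.
Net ΔY = k(ΔG − c·ΔT) = (+€345.964 million) / 0.36029 ≈ +€960 million.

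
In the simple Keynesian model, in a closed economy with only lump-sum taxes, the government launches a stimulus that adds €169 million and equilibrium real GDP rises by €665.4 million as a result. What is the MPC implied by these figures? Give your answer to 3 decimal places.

0.746

Implied spending multiplier k = ΔY/ΔG = 665.4/169 ≈ 3.9373.
Since k = 1/(1 − MPC), MPC = 1 − 1/k = 1 − ΔG/ΔY = 1 − 169/665.4 ≈ 0.746.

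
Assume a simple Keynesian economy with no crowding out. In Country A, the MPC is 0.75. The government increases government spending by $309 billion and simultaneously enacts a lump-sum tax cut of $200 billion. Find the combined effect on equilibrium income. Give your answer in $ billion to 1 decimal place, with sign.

+$1,836.0 billion

Expenditure multiplier = 1/(1 − MPC) = 1/(1 − 0.75) = 1/0.25 = 4.
ΔG contributes k·ΔG = (+$309 billion) / 0.25 = +$1,236 billion.
ΔT of −$200 billion changes first-round spending by −c·ΔT = +$150 billion, contributing k·(−c·ΔT) = (+$150 billion) / 0.25 = +$600 billion.
Net ΔY = k(ΔG − c·ΔT) = (+$459 billion) / 0.25 = +$1,836 billion.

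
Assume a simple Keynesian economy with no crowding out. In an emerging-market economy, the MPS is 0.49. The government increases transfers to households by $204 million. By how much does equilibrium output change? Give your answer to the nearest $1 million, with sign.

+$212 million

MPC = 1 − MPS = 1 − 0.49 = 0.51.
The transfer change shifts disposable income by +$204 million, so first-round consumption changes by c·ΔTR = 0.51 × (+$204 million) = +$104.04 million.
Expenditure multiplier = 1/(1 − MPC) = 1/(1 − 0.51) = 1/0.49 ≈ 2.041.
The transfer multiplier is c × k ≈ 1.041, so ΔY = k × (c·ΔTR) = (+$104.04 million) / 0.49 ≈ +$212 million.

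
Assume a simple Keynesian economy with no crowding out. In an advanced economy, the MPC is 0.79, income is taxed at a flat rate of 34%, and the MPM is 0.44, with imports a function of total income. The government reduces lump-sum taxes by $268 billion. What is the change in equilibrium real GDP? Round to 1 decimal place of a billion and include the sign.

+$230.5 billion

A lump-sum tax change of −$268 billion shifts disposable income by +$268 billion; first-round consumption changes by −c × ΔT = −0.79 × (−$268 billion) = +$211.72 billion.
Expenditure multiplier = 1/(1 − c(1−t) + m) = 1/(1 − 0.79×0.66 + 0.44) = 1/0.9186 ≈ 1.089.
The tax multiplier is −c × k ≈ −0.86, so ΔY = k × (−c·ΔT) = (+$211.72 billion) / 0.9186 ≈ +$230.5 billion.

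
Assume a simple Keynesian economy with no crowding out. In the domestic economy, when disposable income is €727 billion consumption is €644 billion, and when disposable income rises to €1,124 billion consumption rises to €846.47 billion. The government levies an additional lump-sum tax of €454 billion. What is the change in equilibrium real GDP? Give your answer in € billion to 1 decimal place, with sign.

MPC = ΔC/ΔYd = (846.47 − 644)/(1,124 − 727) = 202.47/397 = 0.51.
A lump-sum tax change of +€454 billion shifts disposable income by −€454 billion; first-round consumption changes by −c × ΔT = −0.51 × (+€454 billion) = −€231.54 billion.
Expenditure multiplier = 1/(1 − MPC) = 1/(1 − 0.51) = 1/0.49 ≈ 2.041.
The tax multiplier is −c × k ≈ −1.041, so ΔY = k × (−c·ΔT) = (−€231.54 billion) / 0.49 ≈ −€472.5 billion.

−€472.5 billion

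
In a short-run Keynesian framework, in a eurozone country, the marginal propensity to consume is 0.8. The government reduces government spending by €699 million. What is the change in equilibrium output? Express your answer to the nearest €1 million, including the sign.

Spending multiplier = 1/(1 − MPC) = 1/(1 − 0.8) = 1/0.2 = 5.
ΔY = k × ΔG = (−€699 million) / 0.2 = −€3,495 million.

−€3,495 million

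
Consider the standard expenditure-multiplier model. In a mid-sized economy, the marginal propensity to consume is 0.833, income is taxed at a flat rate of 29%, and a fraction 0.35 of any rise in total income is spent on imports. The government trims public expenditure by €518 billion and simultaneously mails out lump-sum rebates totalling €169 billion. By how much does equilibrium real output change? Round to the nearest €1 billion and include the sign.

−€497 billion

Expenditure multiplier = 1/(1 − c(1−t) + m) = 1/(1 − 0.833×0.71 + 0.35) = 1/0.75857 ≈ 1.318.
ΔG contributes k·ΔG = (−€518 billion) / 0.75857 ≈ −€682.9 billion.
ΔT of −€169 billion changes first-round spending by −c·ΔT = +€140.777 billion, contributing k·(−c·ΔT) = (+€140.777 billion) / 0.75857 ≈ +€185.6 billion.
Net ΔY = k(ΔG − c·ΔT) = (−€377.223 billion) / 0.75857 ≈ −€497 billion.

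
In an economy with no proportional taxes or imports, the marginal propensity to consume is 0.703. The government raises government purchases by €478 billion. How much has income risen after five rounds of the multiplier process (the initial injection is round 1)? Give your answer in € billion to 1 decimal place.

Round 1 adds ΔG = €478 billion; each later round is MPC = 0.703 times the previous.
After 5 rounds: 478 + 336.034 + 236.231902 + 166.071027106 + 116.747932055518 = ΔG·(1 − c^5)/(1 − c) = 478 × (1 − 0.171702502583743)/0.297 ≈ €1,333.1 billion.

€1,333.1 billion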